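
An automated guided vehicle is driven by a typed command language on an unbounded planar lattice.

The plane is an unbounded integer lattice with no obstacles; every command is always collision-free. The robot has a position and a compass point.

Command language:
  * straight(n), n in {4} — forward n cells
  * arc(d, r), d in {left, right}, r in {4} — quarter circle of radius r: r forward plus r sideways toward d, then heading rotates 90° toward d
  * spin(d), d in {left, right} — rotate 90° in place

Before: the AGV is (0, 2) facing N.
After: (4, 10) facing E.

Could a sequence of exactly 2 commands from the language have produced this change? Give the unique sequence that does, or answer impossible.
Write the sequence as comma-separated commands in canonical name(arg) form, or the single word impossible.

key: running arc(right, 4) before straight(4) would end elsewhere — order is forced
begin: (0, 2) facing N
1. straight(4) → (0, 6) facing N
2. arc(right, 4) → (4, 10) facing E
all 25 alternatives checked — unique.

straight(4), arc(right, 4)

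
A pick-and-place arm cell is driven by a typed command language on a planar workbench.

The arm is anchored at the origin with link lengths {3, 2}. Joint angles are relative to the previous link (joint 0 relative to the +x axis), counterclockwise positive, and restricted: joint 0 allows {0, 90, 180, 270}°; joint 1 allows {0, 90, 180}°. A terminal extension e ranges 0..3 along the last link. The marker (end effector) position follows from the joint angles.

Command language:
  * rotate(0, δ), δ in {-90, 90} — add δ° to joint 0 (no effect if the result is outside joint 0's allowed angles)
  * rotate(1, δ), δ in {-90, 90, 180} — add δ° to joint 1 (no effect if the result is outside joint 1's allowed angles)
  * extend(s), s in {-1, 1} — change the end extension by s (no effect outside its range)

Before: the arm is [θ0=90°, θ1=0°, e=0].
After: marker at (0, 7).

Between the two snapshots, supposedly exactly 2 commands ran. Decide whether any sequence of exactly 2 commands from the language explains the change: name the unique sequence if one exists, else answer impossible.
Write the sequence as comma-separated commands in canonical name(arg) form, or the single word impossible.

extend(1), extend(1)

from: [θ0=90°, θ1=0°, e=0]
step 1 (extend(1)): [θ0=90°, θ1=0°, e=1]
step 2 (extend(1)): [θ0=90°, θ1=0°, e=2]
no other 2-command option fits: unique.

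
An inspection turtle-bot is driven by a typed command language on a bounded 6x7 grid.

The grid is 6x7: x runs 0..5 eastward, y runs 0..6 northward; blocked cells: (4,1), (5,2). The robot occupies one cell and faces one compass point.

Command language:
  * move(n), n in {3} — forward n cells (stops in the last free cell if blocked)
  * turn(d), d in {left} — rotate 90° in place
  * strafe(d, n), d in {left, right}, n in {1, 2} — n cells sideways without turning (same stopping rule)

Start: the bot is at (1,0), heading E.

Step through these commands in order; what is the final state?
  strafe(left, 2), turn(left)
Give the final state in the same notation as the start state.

at (1,2), heading N

start: at (1,0), heading E
step 1 (strafe(left, 2)): at (1,2), heading E
step 2 (turn(left)): at (1,2), heading N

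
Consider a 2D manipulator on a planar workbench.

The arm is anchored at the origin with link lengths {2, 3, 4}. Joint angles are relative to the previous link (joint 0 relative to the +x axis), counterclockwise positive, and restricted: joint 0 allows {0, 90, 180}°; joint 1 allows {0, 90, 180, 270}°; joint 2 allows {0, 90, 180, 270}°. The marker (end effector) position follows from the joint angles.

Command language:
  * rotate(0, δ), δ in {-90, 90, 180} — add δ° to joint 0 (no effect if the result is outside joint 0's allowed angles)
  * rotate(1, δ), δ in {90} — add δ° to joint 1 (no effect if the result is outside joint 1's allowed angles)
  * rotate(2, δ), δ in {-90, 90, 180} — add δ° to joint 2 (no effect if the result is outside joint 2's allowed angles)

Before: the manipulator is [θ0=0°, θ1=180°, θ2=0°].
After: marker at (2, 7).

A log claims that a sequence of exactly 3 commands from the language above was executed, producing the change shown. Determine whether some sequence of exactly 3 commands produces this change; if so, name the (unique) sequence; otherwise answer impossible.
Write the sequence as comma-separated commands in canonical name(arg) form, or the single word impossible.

begin: [θ0=0°, θ1=180°, θ2=0°]
[1] after rotate(1, 90): [θ0=0°, θ1=270°, θ2=0°]
[2] after rotate(1, 90): [θ0=0°, θ1=0°, θ2=0°]
[3] after rotate(1, 90): [θ0=0°, θ1=90°, θ2=0°]
no rival 3-sequence matches.

rotate(1, 90), rotate(1, 90), rotate(1, 90)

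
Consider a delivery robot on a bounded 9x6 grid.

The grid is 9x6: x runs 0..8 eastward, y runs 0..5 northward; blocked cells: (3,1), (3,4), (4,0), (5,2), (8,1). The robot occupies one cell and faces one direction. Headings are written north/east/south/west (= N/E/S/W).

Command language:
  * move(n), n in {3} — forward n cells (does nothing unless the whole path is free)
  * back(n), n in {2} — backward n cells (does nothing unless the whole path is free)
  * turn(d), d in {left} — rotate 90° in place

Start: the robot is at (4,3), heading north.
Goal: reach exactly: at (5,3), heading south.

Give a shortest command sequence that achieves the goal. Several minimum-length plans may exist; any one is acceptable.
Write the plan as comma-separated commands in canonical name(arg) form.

turn(left), move(3), back(2), back(2), turn(left)

t0: at (4,3), heading north
t=1 turn(left) ⇒ at (4,3), heading west
t=2 move(3) ⇒ at (1,3), heading west
t=3 back(2) ⇒ at (3,3), heading west
t=4 back(2) ⇒ at (5,3), heading west
t=5 turn(left) ⇒ at (5,3), heading south
no 4-step plan works, so 5 is optimal.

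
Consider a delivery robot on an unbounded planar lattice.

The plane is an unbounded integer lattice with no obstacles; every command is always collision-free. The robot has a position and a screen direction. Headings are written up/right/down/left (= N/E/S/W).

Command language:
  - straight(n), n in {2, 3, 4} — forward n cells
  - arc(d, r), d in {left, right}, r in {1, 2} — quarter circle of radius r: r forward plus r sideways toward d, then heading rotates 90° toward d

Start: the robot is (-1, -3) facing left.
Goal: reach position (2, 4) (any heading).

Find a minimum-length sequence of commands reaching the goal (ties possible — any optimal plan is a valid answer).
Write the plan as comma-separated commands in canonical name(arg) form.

initial: (-1, -3) facing left
step 1 (arc(right, 1)): (-2, -2) facing up
step 2 (straight(4)): (-2, 2) facing up
step 3 (arc(right, 2)): (0, 4) facing right
step 4 (straight(2)): (2, 4) facing right
minimal: 4 command(s), checked below 4.

arc(right, 1), straight(4), arc(right, 2), straight(2)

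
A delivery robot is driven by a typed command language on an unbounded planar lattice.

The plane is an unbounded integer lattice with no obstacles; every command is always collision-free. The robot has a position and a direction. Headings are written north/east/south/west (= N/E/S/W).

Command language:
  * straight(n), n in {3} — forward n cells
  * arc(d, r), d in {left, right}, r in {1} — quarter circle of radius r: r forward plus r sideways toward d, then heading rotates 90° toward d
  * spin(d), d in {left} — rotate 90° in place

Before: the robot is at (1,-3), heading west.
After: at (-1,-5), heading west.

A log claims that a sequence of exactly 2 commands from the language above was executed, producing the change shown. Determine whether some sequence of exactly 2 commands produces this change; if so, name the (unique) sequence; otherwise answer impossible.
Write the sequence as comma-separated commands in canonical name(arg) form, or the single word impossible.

arc(left, 1), arc(right, 1)

key: order matters: swapping arc(left, 1) and arc(right, 1) lands elsewhere
begin: at (1,-3), heading west
1. arc(left, 1) → at (0,-4), heading south
2. arc(right, 1) → at (-1,-5), heading west
no rival 2-sequence matches.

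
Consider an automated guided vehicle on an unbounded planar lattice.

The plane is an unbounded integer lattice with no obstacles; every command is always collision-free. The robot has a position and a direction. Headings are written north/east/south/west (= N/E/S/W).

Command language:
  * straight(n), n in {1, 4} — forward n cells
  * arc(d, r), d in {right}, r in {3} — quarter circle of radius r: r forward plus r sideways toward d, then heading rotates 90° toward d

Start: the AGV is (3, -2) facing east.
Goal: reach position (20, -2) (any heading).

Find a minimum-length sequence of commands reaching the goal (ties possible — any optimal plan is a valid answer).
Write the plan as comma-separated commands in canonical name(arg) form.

straight(1), straight(4), straight(4), straight(4), straight(4)

from: (3, -2) facing east
[1] after straight(1): (4, -2) facing east
[2] after straight(4): (8, -2) facing east
[3] after straight(4): (12, -2) facing east
[4] after straight(4): (16, -2) facing east
[5] after straight(4): (20, -2) facing east
no 4-step plan works, so 5 is optimal.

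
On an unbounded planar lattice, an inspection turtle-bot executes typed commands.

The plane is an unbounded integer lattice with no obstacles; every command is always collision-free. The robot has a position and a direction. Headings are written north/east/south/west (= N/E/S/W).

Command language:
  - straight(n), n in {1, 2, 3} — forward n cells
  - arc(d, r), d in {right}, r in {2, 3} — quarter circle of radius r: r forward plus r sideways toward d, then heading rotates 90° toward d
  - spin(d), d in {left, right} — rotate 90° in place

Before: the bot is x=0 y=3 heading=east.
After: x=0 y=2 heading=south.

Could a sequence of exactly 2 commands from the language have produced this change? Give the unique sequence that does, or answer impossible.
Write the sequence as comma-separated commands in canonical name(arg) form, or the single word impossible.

key: order matters: swapping spin(right) and straight(1) lands elsewhere
initial: x=0 y=3 heading=east
[1] after spin(right): x=0 y=3 heading=south
[2] after straight(1): x=0 y=2 heading=south
all 49 alternatives checked — unique.

spin(right), straight(1)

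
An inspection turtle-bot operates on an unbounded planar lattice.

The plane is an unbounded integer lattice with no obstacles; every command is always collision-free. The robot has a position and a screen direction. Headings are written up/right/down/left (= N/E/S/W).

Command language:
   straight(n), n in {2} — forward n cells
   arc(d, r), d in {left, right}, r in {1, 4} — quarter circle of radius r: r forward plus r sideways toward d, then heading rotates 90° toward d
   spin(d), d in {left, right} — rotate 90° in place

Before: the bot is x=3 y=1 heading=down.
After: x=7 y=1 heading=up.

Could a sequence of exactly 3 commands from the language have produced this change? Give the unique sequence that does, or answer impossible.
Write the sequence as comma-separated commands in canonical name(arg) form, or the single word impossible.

arc(left, 1), straight(2), arc(left, 1)

key: cell and facing (now N) both changed — the 3 commands mix motion and turning
start: x=3 y=1 heading=down
step 1 (arc(left, 1)): x=4 y=0 heading=right
step 2 (straight(2)): x=6 y=0 heading=right
step 3 (arc(left, 1)): x=7 y=1 heading=up
no rival 3-sequence matches.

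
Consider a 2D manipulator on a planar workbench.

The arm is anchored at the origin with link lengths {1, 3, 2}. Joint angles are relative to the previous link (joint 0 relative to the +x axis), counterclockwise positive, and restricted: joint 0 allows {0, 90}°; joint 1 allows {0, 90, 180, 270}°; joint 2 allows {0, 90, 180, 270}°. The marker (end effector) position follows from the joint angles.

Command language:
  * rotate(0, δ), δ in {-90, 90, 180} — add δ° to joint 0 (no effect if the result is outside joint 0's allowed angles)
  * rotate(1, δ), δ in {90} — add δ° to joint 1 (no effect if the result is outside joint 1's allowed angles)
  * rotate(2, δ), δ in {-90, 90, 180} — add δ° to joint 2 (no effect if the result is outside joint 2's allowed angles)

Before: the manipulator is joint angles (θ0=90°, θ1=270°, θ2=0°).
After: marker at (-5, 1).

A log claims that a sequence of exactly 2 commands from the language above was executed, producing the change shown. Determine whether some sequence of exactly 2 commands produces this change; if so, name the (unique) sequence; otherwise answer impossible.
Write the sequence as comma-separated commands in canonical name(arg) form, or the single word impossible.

rotate(1, 90), rotate(1, 90)

from: joint angles (θ0=90°, θ1=270°, θ2=0°)
step 1 (rotate(1, 90)): joint angles (θ0=90°, θ1=0°, θ2=0°)
step 2 (rotate(1, 90)): joint angles (θ0=90°, θ1=90°, θ2=0°)
all 49 alternatives checked — unique.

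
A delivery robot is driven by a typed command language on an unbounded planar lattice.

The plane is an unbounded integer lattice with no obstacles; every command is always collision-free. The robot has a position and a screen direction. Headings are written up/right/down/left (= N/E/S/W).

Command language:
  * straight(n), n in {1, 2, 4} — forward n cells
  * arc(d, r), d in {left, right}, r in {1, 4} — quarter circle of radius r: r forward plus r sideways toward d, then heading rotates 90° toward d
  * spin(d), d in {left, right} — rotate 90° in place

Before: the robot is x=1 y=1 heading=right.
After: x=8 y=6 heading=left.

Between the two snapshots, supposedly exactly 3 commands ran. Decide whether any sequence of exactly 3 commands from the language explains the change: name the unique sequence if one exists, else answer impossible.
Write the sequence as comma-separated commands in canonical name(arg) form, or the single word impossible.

key: position moved to (8,6) AND the heading swung to W — translation plus rotation needed
begin: x=1 y=1 heading=right
t=1 straight(4) ⇒ x=5 y=1 heading=right
t=2 arc(left, 4) ⇒ x=9 y=5 heading=up
t=3 arc(left, 1) ⇒ x=8 y=6 heading=left
no rival 3-sequence matches.

straight(4), arc(left, 4), arc(left, 1)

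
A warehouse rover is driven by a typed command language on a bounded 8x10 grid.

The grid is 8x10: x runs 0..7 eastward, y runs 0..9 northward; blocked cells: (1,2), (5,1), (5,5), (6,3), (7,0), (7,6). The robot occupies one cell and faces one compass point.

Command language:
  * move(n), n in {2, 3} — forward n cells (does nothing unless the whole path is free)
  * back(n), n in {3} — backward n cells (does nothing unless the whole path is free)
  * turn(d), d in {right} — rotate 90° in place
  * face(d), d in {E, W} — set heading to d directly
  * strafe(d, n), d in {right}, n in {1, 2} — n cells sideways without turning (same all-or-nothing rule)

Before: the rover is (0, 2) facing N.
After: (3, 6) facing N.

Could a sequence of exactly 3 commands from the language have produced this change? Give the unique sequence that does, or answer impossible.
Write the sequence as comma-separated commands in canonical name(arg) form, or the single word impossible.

impossible

all 512 sequences checked — none match.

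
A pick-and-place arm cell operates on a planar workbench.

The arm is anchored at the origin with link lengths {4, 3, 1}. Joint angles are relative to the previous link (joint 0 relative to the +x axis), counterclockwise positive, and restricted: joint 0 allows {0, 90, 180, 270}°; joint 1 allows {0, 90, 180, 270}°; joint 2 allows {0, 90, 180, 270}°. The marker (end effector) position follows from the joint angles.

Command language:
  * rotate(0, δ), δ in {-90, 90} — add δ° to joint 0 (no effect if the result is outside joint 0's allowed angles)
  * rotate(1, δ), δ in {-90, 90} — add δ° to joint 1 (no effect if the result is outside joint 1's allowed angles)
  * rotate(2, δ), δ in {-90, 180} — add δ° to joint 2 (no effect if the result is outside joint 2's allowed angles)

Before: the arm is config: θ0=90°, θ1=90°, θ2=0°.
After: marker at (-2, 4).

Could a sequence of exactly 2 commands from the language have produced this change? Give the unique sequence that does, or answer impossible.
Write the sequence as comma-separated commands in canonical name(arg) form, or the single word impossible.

rotate(2, -90), rotate(2, -90)

start: config: θ0=90°, θ1=90°, θ2=0°
[1] after rotate(2, -90): config: θ0=90°, θ1=90°, θ2=270°
[2] after rotate(2, -90): config: θ0=90°, θ1=90°, θ2=180°
no other 2-command option fits: unique.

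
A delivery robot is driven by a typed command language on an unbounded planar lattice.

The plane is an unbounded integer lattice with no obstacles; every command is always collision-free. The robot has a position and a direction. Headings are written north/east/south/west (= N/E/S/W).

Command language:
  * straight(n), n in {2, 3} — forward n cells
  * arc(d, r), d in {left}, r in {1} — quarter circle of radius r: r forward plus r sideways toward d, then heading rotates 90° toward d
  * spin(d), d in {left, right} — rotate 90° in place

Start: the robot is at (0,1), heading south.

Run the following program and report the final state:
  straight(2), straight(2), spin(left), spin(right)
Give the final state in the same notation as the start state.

start: at (0,1), heading south
[1] after straight(2): at (0,-1), heading south
[2] after straight(2): at (0,-3), heading south
[3] after spin(left): at (0,-3), heading east
[4] after spin(right): at (0,-3), heading south

at (0,-3), heading south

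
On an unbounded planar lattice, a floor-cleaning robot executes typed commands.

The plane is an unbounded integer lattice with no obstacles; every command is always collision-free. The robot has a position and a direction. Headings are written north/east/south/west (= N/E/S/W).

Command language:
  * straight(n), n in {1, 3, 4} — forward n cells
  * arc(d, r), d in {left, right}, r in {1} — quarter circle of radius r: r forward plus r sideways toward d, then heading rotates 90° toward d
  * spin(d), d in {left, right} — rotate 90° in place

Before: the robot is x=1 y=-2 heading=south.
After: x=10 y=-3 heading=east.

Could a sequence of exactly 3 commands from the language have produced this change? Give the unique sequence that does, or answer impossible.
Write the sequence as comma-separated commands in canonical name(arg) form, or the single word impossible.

key: cell and facing (now E) both changed — the 3 commands mix motion and turning
from: x=1 y=-2 heading=south
[1] after arc(left, 1): x=2 y=-3 heading=east
[2] after straight(4): x=6 y=-3 heading=east
[3] after straight(4): x=10 y=-3 heading=east
no rival 3-sequence matches.

arc(left, 1), straight(4), straight(4)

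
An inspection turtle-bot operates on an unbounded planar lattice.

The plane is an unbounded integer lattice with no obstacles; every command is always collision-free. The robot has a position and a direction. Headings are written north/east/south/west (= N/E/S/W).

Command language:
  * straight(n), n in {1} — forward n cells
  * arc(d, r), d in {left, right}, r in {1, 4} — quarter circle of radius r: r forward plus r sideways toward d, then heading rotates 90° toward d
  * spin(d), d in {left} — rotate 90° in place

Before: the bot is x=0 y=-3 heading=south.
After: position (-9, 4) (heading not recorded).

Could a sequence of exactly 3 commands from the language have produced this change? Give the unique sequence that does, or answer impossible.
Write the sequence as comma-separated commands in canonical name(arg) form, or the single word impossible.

key: running arc(left, 4) before arc(right, 1) would end elsewhere — order is forced
start: x=0 y=-3 heading=south
t=1 arc(right, 1) ⇒ x=-1 y=-4 heading=west
t=2 arc(right, 4) ⇒ x=-5 y=0 heading=north
t=3 arc(left, 4) ⇒ x=-9 y=4 heading=west
no rival 3-sequence matches.

arc(right, 1), arc(right, 4), arc(left, 4)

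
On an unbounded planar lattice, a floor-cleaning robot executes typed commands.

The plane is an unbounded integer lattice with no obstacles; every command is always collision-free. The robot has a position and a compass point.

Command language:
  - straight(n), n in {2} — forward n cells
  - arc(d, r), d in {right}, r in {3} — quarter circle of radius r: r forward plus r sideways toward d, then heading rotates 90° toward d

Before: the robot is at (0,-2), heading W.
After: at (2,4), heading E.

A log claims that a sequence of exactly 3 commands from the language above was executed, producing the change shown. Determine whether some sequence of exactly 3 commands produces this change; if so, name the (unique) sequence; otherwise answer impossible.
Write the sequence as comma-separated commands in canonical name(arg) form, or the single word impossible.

arc(right, 3), arc(right, 3), straight(2)

key: cell and facing (now E) both changed — the 3 commands mix motion and turning
t0: at (0,-2), heading W
[1] after arc(right, 3): at (-3,1), heading N
[2] after arc(right, 3): at (0,4), heading E
[3] after straight(2): at (2,4), heading E
no rival 3-sequence matches.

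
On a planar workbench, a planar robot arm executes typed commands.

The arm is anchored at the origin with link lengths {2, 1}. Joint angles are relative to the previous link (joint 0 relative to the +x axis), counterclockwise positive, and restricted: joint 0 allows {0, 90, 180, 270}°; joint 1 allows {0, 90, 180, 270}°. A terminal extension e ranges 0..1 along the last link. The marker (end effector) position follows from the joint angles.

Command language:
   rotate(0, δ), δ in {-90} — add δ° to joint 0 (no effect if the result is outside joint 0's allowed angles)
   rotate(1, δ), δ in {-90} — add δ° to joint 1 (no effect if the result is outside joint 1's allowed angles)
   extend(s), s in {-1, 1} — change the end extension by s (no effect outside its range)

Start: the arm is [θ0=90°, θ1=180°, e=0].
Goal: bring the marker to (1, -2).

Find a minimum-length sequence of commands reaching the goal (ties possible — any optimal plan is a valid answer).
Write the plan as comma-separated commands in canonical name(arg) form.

rotate(0, -90), rotate(0, -90), rotate(1, -90)

t0: [θ0=90°, θ1=180°, e=0]
t=1 rotate(0, -90) ⇒ [θ0=0°, θ1=180°, e=0]
t=2 rotate(0, -90) ⇒ [θ0=270°, θ1=180°, e=0]
t=3 rotate(1, -90) ⇒ [θ0=270°, θ1=90°, e=0]
minimal: 3 command(s), checked below 3.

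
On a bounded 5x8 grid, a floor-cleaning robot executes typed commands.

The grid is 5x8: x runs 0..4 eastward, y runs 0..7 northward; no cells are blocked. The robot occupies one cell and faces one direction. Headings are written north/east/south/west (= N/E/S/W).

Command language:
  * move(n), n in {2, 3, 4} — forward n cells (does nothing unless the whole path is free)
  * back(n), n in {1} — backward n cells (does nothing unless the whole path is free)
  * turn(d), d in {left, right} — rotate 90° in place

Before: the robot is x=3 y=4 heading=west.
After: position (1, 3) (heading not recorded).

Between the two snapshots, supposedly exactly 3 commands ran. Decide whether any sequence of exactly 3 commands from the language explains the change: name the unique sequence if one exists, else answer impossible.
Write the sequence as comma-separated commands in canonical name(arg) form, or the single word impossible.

move(2), turn(right), back(1)

key: order matters: swapping move(2) and back(1) lands elsewhere
start: x=3 y=4 heading=west
[1] after move(2): x=1 y=4 heading=west
[2] after turn(right): x=1 y=4 heading=north
[3] after back(1): x=1 y=3 heading=north
uniquely the one of 216 3-step routes that fits.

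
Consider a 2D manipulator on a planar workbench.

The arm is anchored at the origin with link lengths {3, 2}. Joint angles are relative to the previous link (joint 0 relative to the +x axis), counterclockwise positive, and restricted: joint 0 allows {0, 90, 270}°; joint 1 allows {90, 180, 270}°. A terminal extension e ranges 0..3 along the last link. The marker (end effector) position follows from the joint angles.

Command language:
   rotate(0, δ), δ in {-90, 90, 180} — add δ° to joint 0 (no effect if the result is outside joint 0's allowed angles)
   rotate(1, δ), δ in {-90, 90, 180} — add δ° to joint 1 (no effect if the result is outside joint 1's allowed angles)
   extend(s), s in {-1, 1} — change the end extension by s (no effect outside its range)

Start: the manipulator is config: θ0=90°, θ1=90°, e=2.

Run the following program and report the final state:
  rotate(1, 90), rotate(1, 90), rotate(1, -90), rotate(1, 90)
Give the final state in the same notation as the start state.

t0: config: θ0=90°, θ1=90°, e=2
step 1 (rotate(1, 90)): config: θ0=90°, θ1=180°, e=2
step 2 (rotate(1, 90)): config: θ0=90°, θ1=270°, e=2
step 3 (rotate(1, -90)): config: θ0=90°, θ1=180°, e=2
step 4 (rotate(1, 90)): config: θ0=90°, θ1=270°, e=2

config: θ0=90°, θ1=270°, e=2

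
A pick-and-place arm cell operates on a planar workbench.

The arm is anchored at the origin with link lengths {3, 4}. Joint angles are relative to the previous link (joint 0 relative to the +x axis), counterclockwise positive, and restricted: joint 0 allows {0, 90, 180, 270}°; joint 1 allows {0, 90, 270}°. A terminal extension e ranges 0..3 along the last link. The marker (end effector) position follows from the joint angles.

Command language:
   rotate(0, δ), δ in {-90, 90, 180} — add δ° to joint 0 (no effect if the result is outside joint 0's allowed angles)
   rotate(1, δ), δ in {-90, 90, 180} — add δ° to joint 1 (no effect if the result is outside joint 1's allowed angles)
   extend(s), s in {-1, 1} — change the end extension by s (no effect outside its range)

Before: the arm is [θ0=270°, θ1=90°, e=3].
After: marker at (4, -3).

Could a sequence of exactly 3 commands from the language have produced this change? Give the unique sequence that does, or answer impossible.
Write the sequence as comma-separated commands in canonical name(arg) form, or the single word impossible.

extend(-1), extend(-1), extend(-1)

begin: [θ0=270°, θ1=90°, e=3]
step 1 (extend(-1)): [θ0=270°, θ1=90°, e=2]
step 2 (extend(-1)): [θ0=270°, θ1=90°, e=1]
step 3 (extend(-1)): [θ0=270°, θ1=90°, e=0]
no rival 3-sequence matches.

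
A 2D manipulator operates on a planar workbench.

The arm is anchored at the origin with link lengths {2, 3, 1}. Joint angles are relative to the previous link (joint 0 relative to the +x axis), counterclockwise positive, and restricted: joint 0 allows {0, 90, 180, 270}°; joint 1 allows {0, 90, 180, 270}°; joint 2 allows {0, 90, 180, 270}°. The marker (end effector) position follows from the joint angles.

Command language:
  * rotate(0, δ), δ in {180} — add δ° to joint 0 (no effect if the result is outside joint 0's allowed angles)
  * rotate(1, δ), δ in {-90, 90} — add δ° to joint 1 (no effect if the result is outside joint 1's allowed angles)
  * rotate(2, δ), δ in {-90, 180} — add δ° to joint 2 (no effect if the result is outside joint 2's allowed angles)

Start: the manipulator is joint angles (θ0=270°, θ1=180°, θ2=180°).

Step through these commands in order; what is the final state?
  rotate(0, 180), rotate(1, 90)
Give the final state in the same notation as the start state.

from: joint angles (θ0=270°, θ1=180°, θ2=180°)
step 1 (rotate(0, 180)): joint angles (θ0=90°, θ1=180°, θ2=180°)
step 2 (rotate(1, 90)): joint angles (θ0=90°, θ1=270°, θ2=180°)

joint angles (θ0=90°, θ1=270°, θ2=180°)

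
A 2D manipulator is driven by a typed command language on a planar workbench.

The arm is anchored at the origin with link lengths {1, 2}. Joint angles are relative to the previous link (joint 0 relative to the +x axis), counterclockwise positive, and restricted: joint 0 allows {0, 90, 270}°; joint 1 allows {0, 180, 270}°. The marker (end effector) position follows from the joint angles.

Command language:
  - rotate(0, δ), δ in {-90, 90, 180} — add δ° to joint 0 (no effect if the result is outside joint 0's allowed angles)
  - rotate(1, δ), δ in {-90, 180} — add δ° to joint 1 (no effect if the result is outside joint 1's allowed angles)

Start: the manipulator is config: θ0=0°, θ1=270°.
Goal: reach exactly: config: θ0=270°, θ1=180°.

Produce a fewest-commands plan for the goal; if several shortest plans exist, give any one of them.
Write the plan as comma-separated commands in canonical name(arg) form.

rotate(0, -90), rotate(1, -90)

initial: config: θ0=0°, θ1=270°
1. rotate(0, -90) → config: θ0=270°, θ1=270°
2. rotate(1, -90) → config: θ0=270°, θ1=180°
nothing shorter than 2 reaches the goal.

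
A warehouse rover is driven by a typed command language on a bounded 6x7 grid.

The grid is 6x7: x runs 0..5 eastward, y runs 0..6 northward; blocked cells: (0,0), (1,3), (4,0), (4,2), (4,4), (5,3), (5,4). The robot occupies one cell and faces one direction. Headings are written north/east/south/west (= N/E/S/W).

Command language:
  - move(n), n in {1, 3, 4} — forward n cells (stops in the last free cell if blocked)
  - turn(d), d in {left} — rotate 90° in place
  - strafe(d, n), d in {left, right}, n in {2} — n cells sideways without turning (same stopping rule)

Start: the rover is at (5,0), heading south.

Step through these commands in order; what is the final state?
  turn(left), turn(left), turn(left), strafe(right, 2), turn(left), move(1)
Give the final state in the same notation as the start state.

from: at (5,0), heading south
step 1 (turn(left)): at (5,0), heading east
step 2 (turn(left)): at (5,0), heading north
step 3 (turn(left)): at (5,0), heading west
step 4 (strafe(right, 2)): at (5,2), heading west
step 5 (turn(left)): at (5,2), heading south
step 6 (move(1)): at (5,1), heading south

at (5,1), heading south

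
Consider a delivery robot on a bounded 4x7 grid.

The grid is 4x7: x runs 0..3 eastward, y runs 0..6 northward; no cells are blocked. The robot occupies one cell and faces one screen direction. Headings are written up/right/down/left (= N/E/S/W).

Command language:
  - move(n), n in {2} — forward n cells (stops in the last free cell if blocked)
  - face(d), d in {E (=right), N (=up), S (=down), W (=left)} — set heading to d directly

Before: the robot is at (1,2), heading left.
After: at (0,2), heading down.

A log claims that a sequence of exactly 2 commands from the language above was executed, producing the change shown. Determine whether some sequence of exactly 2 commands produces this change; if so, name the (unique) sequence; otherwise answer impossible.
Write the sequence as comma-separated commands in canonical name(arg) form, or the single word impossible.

key: order matters: swapping move(2) and face(S) lands elsewhere
from: at (1,2), heading left
1. move(2) → at (0,2), heading left
2. face(S) → at (0,2), heading down
no rival 2-sequence matches.

move(2), face(S)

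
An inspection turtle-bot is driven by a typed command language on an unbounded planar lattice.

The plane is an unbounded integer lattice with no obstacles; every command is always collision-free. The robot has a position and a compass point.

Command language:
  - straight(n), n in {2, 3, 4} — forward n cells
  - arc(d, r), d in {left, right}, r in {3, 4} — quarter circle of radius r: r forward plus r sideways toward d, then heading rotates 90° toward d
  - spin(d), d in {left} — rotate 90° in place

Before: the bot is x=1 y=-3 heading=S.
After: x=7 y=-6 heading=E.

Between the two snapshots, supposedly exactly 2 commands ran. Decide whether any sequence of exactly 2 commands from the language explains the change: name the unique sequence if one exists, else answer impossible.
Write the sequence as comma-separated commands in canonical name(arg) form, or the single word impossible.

key: running straight(3) before arc(left, 3) would end elsewhere — order is forced
start: x=1 y=-3 heading=S
t=1 arc(left, 3) ⇒ x=4 y=-6 heading=E
t=2 straight(3) ⇒ x=7 y=-6 heading=E
uniquely the one of 64 2-step routes that fits.

arc(left, 3), straight(3)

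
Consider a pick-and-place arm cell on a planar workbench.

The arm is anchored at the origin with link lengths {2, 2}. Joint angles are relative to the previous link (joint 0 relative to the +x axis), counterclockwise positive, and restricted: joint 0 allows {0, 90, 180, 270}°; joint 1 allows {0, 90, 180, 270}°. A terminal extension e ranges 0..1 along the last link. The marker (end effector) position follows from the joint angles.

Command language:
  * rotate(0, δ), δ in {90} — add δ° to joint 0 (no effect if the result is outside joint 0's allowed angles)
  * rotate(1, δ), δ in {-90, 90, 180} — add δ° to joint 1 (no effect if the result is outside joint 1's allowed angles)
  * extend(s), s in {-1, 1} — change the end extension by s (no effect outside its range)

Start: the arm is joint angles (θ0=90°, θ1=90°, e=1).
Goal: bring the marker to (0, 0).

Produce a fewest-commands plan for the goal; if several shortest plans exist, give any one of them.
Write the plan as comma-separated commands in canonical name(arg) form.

from: joint angles (θ0=90°, θ1=90°, e=1)
step 1 (rotate(1, 90)): joint angles (θ0=90°, θ1=180°, e=1)
step 2 (extend(-1)): joint angles (θ0=90°, θ1=180°, e=0)
minimal: 2 command(s), checked below 2.

rotate(1, 90), extend(-1)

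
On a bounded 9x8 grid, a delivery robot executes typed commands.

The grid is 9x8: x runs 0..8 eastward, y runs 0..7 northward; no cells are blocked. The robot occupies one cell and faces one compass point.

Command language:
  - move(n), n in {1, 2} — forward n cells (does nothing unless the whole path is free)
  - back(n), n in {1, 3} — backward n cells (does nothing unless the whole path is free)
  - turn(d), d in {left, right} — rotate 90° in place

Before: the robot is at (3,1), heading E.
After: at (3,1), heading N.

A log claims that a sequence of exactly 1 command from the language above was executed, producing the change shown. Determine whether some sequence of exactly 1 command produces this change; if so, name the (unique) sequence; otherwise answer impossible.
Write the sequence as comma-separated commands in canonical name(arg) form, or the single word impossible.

key: (3,1) unchanged — the single command moves nothing
initial: at (3,1), heading E
t=1 turn(left) ⇒ at (3,1), heading N
uniquely the one of 6 1-step routes that fits.

turn(left)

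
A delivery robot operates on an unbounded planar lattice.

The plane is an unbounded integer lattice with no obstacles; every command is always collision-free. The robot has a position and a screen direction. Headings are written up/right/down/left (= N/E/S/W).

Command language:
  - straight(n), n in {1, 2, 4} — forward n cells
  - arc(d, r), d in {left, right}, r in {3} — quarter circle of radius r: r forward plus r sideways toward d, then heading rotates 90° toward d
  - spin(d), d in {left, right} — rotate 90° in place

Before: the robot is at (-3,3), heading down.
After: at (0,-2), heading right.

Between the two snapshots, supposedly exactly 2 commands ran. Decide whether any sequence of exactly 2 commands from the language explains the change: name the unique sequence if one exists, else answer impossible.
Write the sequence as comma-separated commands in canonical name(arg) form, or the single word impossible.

key: order matters: swapping straight(2) and arc(left, 3) lands elsewhere
t0: at (-3,3), heading down
t=1 straight(2) ⇒ at (-3,1), heading down
t=2 arc(left, 3) ⇒ at (0,-2), heading right
uniquely the one of 49 2-step routes that fits.

straight(2), arc(left, 3)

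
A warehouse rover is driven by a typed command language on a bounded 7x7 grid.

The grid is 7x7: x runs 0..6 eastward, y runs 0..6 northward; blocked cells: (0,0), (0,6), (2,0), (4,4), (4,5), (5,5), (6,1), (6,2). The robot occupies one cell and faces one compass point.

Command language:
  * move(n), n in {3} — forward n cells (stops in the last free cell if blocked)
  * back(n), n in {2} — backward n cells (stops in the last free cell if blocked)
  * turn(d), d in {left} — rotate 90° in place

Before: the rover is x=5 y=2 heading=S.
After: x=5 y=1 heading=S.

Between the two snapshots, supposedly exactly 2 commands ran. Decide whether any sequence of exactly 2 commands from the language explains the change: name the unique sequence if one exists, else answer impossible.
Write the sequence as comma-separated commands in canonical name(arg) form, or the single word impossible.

back(2), move(3)

key: order matters: swapping back(2) and move(3) lands elsewhere
initial: x=5 y=2 heading=S
1. back(2) → x=5 y=4 heading=S
2. move(3) → x=5 y=1 heading=S
no rival 2-sequence matches.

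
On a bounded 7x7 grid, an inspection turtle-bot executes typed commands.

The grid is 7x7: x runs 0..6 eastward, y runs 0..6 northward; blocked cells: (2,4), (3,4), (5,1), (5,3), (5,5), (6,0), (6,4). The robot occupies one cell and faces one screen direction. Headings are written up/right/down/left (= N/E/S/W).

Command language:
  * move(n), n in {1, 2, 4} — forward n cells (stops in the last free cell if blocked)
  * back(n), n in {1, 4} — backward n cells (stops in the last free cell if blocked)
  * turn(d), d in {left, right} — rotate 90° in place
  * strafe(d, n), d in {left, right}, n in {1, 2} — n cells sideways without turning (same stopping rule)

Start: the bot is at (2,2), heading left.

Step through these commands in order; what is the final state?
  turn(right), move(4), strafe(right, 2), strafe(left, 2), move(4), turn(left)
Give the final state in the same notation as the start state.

at (2,3), heading left

initial: at (2,2), heading left
[1] after turn(right): at (2,2), heading up
[2] after move(4): at (2,3), heading up
[3] after strafe(right, 2): at (4,3), heading up
[4] after strafe(left, 2): at (2,3), heading up
[5] after move(4): at (2,3), heading up
[6] after turn(left): at (2,3), heading left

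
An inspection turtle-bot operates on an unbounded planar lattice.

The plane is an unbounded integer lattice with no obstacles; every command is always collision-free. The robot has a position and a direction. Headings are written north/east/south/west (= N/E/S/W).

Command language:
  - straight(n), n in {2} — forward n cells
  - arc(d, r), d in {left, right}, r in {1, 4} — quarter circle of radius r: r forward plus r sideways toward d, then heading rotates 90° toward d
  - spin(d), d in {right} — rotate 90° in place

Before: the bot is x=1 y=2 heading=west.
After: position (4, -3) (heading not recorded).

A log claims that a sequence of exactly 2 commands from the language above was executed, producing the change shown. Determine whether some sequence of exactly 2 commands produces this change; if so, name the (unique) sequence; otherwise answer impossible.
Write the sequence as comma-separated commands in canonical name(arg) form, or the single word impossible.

key: running arc(left, 4) before arc(left, 1) would end elsewhere — order is forced
t0: x=1 y=2 heading=west
t=1 arc(left, 1) ⇒ x=0 y=1 heading=south
t=2 arc(left, 4) ⇒ x=4 y=-3 heading=east
no rival 2-sequence matches.

arc(left, 1), arc(left, 4)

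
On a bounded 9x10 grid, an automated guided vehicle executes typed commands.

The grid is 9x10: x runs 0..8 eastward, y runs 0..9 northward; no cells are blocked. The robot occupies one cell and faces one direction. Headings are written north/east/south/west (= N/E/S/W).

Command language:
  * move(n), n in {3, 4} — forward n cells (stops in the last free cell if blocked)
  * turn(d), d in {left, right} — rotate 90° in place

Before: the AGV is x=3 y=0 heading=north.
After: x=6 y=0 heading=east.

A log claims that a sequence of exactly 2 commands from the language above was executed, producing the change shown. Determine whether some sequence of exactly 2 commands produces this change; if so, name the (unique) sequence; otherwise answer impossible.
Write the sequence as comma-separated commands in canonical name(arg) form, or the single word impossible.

turn(right), move(3)

key: cell and facing (now E) both changed — the 2 commands mix motion and turning
from: x=3 y=0 heading=north
1. turn(right) → x=3 y=0 heading=east
2. move(3) → x=6 y=0 heading=east
all 16 alternatives checked — unique.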